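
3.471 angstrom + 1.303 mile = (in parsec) 6.796e-14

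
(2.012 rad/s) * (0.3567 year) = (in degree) 1.297e+09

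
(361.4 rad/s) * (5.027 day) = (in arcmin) 5.396e+11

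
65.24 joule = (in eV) 4.072e+20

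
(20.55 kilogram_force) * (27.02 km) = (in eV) 3.399e+25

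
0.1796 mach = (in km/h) 220.2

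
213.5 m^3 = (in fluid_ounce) 7.219e+06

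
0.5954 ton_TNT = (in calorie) 5.954e+08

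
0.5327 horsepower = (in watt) 397.2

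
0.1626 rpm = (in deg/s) 0.9756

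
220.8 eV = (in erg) 3.538e-10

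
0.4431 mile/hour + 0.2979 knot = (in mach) 0.001032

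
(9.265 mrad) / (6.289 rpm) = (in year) 4.461e-10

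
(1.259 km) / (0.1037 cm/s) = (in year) 0.0385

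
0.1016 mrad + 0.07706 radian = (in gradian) 4.912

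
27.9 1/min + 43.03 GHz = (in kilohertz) 4.303e+07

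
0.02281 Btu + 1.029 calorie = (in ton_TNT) 6.781e-09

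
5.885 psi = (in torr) 304.3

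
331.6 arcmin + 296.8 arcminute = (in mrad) 182.8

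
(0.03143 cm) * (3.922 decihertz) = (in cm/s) 0.01233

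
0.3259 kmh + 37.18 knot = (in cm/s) 1922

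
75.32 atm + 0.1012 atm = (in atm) 75.42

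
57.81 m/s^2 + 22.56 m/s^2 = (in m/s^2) 80.37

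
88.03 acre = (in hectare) 35.62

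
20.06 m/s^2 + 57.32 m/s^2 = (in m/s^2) 77.38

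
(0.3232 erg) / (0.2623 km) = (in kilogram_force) 1.256e-11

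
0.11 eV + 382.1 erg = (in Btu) 3.622e-08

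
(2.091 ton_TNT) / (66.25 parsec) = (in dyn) 0.000428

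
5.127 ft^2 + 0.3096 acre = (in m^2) 1253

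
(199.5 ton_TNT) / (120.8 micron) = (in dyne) 6.91e+20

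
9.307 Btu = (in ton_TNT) 2.347e-06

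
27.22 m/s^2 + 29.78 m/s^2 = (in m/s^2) 57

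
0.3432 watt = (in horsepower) 0.0004602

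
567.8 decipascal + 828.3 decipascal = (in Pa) 139.6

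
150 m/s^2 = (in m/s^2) 150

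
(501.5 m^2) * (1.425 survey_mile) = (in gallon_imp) 2.53e+08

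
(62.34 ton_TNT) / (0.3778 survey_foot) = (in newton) 2.265e+12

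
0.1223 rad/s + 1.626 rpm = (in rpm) 2.794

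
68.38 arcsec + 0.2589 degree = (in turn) 0.0007719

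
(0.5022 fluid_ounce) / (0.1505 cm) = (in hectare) 9.868e-07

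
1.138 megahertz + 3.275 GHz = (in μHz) 3.276e+15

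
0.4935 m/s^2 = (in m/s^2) 0.4935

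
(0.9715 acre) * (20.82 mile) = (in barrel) 8.286e+08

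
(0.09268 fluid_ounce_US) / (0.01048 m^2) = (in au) 1.748e-15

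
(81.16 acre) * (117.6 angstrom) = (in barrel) 0.02429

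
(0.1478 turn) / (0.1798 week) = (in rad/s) 8.54e-06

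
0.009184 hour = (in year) 1.048e-06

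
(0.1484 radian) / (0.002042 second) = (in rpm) 694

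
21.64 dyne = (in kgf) 2.207e-05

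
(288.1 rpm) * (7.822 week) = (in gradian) 9.086e+09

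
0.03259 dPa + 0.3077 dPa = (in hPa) 0.0003403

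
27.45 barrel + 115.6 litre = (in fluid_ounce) 1.515e+05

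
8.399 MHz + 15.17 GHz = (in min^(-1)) 9.107e+11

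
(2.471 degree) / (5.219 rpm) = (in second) 0.07891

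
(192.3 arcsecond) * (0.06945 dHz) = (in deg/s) 0.000371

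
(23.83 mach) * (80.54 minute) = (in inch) 1.544e+09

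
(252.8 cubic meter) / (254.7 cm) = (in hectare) 0.009925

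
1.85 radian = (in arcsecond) 3.816e+05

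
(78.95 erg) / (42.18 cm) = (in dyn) 1.872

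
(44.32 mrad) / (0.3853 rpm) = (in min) 0.01831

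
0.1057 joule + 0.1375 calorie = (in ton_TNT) 1.628e-10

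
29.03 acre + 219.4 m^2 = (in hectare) 11.77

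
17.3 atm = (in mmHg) 1.315e+04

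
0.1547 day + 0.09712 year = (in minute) 5.127e+04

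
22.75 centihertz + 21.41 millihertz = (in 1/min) 14.93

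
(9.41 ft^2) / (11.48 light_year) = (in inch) 3.169e-16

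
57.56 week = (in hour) 9670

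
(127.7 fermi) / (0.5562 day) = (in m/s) 2.657e-18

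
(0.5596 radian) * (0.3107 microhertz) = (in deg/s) 9.962e-06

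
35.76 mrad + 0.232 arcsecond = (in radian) 0.03576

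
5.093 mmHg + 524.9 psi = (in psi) 525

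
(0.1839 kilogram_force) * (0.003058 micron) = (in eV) 3.442e+10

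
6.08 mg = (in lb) 1.34e-05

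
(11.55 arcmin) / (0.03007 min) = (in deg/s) 0.1067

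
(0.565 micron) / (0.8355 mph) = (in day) 1.751e-11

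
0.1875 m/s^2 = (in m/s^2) 0.1875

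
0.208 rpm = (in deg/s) 1.248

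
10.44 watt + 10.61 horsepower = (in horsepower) 10.62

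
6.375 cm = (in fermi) 6.375e+13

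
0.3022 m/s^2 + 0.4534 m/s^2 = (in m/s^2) 0.7556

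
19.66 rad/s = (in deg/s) 1126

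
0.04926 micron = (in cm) 4.926e-06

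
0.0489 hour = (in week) 0.0002911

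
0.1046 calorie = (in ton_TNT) 1.046e-10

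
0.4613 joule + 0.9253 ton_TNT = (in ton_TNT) 0.9253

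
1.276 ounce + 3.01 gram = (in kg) 0.03918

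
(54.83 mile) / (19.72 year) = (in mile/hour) 0.0003174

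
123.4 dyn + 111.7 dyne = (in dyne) 235.1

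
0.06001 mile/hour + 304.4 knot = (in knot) 304.5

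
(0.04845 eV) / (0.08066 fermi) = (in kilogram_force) 9.814e-06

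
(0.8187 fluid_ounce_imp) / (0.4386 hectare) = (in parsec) 1.719e-25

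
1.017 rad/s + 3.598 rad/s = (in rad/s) 4.615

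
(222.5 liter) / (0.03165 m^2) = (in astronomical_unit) 4.699e-11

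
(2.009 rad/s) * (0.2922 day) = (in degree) 2.906e+06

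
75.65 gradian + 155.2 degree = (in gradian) 248.1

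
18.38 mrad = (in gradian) 1.17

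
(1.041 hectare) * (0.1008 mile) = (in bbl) 1.062e+07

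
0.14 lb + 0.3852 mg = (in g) 63.5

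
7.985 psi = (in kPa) 55.05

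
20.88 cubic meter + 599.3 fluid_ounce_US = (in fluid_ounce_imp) 7.355e+05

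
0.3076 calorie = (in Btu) 0.00122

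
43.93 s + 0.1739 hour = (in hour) 0.1861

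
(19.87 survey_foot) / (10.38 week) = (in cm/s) 9.647e-05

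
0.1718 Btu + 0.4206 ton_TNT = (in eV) 1.098e+28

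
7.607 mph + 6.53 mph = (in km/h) 22.75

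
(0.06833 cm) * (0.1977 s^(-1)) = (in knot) 0.0002626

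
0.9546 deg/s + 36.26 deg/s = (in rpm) 6.202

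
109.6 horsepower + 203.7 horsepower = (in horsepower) 313.3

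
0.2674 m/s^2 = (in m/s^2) 0.2674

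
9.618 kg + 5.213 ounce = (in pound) 21.53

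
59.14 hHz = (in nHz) 5.914e+12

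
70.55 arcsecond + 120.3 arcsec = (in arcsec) 190.8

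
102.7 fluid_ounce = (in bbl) 0.0191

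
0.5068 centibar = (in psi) 0.07351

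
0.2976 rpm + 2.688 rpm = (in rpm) 2.986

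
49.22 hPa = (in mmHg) 36.92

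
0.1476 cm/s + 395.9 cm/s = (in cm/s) 396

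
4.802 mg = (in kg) 4.802e-06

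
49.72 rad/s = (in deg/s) 2849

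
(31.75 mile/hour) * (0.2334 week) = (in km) 2004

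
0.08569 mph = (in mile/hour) 0.08569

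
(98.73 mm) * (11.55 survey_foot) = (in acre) 8.589e-05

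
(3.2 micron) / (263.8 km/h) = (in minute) 7.278e-10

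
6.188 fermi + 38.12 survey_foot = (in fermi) 1.162e+16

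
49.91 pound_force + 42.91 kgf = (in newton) 642.8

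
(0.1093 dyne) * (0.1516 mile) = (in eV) 1.664e+15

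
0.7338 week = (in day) 5.137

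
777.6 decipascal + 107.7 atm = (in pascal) 1.091e+07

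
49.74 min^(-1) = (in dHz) 8.29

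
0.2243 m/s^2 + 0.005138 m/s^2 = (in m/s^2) 0.2294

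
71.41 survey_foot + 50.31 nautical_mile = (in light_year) 9.851e-12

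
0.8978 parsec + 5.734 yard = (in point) 7.853e+19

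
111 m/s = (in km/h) 399.6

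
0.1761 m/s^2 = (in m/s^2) 0.1761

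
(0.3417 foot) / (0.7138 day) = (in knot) 3.283e-06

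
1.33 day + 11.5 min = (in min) 1927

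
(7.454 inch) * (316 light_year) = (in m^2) 5.66e+17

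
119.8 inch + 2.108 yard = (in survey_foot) 16.31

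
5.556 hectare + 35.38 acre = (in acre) 49.11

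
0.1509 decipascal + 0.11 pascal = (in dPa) 1.251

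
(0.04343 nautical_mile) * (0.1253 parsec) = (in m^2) 3.11e+17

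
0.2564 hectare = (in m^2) 2564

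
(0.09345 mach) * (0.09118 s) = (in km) 0.002901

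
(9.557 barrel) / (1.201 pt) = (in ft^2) 3.86e+04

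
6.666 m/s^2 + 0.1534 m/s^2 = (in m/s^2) 6.819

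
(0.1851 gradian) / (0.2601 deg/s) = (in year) 2.031e-08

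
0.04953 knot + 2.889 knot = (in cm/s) 151.2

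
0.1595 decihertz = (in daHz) 0.001595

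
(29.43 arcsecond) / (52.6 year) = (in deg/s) 4.928e-12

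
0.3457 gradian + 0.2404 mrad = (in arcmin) 19.49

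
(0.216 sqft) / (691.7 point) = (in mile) 5.11e-05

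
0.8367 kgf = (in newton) 8.205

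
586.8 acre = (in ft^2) 2.556e+07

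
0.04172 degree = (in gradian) 0.04636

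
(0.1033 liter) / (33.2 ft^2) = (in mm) 0.03349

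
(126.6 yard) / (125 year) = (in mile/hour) 6.569e-08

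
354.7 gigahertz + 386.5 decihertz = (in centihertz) 3.547e+13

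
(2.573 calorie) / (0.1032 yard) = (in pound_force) 25.65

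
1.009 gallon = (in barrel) 0.02402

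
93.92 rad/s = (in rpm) 896.9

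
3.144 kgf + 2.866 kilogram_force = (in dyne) 5.894e+06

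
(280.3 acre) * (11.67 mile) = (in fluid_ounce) 7.204e+14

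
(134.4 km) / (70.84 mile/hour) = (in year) 0.0001346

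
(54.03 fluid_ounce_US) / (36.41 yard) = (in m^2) 4.799e-05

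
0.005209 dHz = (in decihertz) 0.005209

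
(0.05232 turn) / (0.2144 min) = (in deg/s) 1.464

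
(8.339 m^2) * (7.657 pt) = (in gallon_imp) 4.955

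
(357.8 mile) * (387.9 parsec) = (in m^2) 6.892e+24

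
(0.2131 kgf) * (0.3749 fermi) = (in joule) 7.835e-16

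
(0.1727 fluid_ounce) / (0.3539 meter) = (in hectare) 1.443e-09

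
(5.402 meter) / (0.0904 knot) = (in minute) 1.936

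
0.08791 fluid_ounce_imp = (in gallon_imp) 0.0005494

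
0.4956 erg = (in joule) 4.956e-08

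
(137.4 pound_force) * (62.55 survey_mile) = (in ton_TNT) 0.0147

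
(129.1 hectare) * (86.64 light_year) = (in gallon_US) 2.795e+26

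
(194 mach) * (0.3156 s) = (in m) 2.085e+04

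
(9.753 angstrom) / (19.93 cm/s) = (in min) 8.156e-11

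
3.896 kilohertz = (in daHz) 389.6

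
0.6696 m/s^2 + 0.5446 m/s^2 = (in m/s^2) 1.214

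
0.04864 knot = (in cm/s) 2.502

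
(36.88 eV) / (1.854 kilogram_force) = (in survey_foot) 1.066e-18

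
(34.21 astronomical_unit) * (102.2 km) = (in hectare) 5.23e+13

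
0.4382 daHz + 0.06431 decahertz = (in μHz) 5.025e+06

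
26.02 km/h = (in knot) 14.05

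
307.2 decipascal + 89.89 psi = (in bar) 6.198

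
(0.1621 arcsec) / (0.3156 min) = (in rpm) 3.963e-07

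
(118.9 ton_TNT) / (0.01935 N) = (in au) 171.9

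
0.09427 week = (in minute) 950.2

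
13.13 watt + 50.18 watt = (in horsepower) 0.0849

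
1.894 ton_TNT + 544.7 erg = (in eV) 4.946e+28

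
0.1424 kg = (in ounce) 5.023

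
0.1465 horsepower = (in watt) 109.2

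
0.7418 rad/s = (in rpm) 7.084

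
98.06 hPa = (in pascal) 9806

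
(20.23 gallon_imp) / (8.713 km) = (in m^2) 1.056e-05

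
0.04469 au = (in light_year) 7.067e-07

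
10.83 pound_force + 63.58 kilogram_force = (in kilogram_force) 68.49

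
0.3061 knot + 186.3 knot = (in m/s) 96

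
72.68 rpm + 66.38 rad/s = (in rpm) 706.6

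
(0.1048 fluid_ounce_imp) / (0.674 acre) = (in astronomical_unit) 7.298e-21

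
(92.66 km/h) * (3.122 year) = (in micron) 2.534e+15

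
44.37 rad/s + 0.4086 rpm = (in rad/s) 44.41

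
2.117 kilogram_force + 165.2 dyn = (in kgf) 2.117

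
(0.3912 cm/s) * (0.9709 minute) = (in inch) 8.972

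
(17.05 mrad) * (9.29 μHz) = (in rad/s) 1.584e-07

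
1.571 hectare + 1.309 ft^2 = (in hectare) 1.571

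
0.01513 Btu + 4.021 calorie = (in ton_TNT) 7.836e-09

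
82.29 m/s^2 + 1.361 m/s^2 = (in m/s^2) 83.65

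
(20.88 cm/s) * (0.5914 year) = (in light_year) 4.116e-10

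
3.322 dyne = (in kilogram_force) 3.387e-06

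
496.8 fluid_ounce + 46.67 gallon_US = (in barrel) 1.204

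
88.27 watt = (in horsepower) 0.1184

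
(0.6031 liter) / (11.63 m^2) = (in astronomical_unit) 3.466e-16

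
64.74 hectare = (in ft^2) 6.969e+06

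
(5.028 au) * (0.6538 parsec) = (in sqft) 1.633e+29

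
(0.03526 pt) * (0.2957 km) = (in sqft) 0.03959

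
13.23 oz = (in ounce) 13.23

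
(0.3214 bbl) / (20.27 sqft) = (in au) 1.814e-13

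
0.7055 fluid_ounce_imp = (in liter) 0.02005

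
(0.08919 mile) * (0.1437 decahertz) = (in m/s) 206.3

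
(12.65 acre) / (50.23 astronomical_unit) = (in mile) 4.233e-12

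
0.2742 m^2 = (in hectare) 2.742e-05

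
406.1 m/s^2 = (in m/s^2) 406.1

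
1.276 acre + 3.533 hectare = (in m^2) 4.049e+04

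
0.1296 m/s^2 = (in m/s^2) 0.1296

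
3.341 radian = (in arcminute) 1.149e+04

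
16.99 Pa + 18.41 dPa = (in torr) 0.1412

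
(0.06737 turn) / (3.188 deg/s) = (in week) 1.258e-05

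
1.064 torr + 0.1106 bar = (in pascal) 1.12e+04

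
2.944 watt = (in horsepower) 0.003948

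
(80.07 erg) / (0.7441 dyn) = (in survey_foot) 3.53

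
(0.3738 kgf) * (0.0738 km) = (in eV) 1.689e+21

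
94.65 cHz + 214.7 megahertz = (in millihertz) 2.147e+11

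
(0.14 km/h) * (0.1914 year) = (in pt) 6.654e+08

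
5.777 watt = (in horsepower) 0.007747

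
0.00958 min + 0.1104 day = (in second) 9539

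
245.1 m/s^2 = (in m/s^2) 245.1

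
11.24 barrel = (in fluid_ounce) 6.043e+04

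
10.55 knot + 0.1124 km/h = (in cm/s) 545.9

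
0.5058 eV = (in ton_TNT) 1.937e-29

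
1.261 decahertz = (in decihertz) 126.1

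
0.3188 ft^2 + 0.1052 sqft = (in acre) 9.734e-06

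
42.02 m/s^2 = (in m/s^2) 42.02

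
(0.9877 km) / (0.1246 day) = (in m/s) 0.09175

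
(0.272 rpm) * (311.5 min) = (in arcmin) 1.83e+06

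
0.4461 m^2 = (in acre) 0.0001102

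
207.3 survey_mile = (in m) 3.336e+05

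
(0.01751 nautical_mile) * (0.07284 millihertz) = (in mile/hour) 0.005284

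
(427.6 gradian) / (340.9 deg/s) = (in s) 1.129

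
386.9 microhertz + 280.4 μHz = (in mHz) 0.6673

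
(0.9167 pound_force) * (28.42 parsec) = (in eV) 2.232e+37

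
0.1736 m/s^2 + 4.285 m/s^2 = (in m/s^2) 4.459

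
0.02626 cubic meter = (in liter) 26.26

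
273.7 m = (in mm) 2.737e+05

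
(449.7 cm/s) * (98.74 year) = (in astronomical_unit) 0.0936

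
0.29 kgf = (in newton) 2.844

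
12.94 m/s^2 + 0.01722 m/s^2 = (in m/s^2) 12.96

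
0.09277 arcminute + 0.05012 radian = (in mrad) 50.15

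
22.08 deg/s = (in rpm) 3.68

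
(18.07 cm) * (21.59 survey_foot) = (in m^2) 1.189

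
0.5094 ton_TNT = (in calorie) 5.094e+08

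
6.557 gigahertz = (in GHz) 6.557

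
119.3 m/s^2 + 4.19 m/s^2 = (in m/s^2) 123.5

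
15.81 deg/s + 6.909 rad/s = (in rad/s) 7.185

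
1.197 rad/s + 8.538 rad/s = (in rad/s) 9.735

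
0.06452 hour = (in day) 0.002688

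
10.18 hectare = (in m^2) 1.018e+05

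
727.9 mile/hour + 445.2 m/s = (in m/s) 770.6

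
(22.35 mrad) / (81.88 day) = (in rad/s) 3.159e-09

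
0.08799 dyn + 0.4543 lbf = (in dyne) 2.021e+05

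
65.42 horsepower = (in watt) 4.878e+04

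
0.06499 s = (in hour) 1.805e-05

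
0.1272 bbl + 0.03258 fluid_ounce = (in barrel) 0.1272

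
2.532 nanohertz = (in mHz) 2.532e-06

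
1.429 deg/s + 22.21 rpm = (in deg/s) 134.7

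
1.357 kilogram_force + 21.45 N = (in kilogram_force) 3.544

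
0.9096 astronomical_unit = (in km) 1.361e+08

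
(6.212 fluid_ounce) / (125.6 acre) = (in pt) 1.025e-06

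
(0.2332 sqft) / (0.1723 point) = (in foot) 1169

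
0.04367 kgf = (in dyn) 4.283e+04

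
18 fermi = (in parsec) 5.833e-31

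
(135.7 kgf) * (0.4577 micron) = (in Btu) 5.773e-07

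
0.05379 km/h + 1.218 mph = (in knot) 1.087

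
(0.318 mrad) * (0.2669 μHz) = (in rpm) 8.105e-10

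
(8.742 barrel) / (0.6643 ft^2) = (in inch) 886.6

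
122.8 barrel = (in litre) 1.952e+04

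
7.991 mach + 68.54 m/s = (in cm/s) 2.789e+05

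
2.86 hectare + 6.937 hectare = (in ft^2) 1.055e+06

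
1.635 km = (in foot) 5364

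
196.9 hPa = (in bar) 0.1969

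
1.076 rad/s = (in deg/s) 61.65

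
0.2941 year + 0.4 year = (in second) 2.189e+07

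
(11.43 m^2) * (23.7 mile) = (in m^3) 4.36e+05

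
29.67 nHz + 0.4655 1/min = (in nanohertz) 7.758e+06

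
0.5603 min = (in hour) 0.009338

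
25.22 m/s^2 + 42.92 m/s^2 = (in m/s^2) 68.14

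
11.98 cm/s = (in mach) 0.0003518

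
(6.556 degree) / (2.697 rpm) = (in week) 6.699e-07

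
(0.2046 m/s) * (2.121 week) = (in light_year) 2.774e-11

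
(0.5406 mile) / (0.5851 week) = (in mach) 7.22e-06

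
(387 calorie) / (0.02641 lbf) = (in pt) 3.907e+07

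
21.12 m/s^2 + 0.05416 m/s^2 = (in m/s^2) 21.17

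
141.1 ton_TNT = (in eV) 3.685e+30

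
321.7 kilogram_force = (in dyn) 3.155e+08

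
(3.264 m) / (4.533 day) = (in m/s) 8.334e-06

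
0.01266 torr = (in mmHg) 0.01266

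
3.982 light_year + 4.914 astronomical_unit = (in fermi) 3.767e+31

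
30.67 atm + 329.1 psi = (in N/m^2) 5.377e+06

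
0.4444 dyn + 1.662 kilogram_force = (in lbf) 3.664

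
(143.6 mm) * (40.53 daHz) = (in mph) 130.2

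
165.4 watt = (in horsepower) 0.2218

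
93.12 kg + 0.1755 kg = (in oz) 3291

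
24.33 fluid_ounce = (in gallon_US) 0.1901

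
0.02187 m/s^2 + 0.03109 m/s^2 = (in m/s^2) 0.05296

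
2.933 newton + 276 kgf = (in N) 2710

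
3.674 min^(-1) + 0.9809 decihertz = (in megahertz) 1.593e-07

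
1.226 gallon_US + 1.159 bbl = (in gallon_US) 49.9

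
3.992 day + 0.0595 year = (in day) 25.71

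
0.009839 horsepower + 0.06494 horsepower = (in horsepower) 0.07478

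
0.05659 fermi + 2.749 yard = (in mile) 0.001562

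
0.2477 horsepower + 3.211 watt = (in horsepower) 0.252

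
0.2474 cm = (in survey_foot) 0.008117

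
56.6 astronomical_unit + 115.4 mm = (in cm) 8.467e+14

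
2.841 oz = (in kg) 0.08054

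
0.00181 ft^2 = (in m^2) 0.0001682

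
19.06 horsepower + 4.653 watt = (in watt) 1.422e+04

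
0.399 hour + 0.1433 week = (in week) 0.1457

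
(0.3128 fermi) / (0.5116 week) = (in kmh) 3.639e-21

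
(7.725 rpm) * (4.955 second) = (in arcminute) 1.378e+04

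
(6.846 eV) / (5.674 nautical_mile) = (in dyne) 1.044e-17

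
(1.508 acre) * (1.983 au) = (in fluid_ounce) 6.122e+19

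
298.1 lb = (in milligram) 1.352e+08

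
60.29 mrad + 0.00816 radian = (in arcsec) 1.412e+04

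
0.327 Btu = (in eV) 2.153e+21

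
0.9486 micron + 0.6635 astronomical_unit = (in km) 9.926e+07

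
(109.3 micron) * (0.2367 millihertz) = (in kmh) 9.314e-08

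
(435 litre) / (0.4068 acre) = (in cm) 0.02642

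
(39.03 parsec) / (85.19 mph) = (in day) 3.66e+11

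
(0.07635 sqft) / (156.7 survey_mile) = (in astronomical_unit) 1.88e-19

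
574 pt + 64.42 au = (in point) 2.732e+16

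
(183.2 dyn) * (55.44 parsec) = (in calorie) 7.49e+14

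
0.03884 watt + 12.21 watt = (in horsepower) 0.01643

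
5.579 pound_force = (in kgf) 2.531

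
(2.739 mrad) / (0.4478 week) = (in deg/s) 5.795e-07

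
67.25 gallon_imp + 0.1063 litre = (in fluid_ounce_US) 1.034e+04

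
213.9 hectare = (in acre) 528.6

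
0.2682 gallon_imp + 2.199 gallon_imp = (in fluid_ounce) 379.3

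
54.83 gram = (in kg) 0.05483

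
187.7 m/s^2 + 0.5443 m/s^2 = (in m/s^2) 188.2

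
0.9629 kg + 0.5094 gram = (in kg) 0.9634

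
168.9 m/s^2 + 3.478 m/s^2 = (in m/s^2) 172.4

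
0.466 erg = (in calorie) 1.114e-08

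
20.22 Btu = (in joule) 2.133e+04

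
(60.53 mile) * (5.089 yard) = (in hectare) 45.33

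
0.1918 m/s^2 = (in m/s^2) 0.1918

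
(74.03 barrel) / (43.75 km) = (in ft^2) 0.002896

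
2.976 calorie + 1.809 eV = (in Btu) 0.0118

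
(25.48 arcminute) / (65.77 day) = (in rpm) 1.246e-08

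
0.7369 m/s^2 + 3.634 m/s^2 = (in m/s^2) 4.371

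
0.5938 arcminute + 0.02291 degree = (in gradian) 0.03645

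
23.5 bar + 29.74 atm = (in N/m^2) 5.363e+06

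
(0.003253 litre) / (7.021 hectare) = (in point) 1.313e-07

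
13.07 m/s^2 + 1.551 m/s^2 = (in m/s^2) 14.62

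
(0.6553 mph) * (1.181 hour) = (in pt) 3.531e+06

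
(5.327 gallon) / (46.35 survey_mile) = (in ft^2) 2.91e-06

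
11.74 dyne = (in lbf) 2.639e-05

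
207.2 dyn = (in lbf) 0.0004658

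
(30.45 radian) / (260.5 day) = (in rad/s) 1.353e-06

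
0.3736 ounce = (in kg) 0.01059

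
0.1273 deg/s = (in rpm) 0.02122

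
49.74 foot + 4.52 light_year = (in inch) 1.684e+18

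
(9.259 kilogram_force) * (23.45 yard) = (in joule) 1947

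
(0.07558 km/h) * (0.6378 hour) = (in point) 1.366e+05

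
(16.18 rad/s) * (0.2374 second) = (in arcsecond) 7.923e+05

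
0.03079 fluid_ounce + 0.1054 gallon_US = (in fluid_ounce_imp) 14.07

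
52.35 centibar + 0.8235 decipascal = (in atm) 0.5167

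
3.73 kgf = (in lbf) 8.223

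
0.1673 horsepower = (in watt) 124.8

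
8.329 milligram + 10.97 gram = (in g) 10.98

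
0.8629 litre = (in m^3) 0.0008629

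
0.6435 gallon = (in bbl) 0.01532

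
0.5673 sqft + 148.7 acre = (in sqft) 6.477e+06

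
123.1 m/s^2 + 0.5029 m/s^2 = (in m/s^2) 123.6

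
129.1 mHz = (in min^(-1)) 7.746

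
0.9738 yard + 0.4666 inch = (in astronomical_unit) 6.031e-12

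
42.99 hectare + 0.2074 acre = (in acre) 106.4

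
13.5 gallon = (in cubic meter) 0.0511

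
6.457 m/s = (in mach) 0.01896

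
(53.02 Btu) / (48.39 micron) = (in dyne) 1.156e+14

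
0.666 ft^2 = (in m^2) 0.06187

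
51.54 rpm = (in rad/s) 5.397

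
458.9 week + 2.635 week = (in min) 4.652e+06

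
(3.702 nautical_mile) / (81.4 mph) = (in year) 5.974e-06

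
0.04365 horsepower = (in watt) 32.55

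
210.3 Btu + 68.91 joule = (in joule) 2.219e+05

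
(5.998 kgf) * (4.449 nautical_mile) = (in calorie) 1.158e+05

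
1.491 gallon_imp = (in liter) 6.778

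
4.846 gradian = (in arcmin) 261.7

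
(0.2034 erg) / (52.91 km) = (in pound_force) 8.642e-14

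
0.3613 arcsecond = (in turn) 2.788e-07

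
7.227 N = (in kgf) 0.7369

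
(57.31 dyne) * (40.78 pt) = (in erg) 82.45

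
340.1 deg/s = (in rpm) 56.68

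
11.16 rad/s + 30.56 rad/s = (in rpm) 398.4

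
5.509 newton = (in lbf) 1.238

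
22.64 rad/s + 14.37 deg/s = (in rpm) 218.6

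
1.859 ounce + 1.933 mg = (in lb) 0.1162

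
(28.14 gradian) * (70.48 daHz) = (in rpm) 2975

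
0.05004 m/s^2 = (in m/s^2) 0.05004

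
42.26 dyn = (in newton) 0.0004226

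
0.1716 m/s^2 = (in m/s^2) 0.1716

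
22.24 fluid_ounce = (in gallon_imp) 0.1447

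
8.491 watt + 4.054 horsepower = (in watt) 3032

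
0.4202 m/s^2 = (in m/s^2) 0.4202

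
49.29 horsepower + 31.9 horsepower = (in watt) 6.054e+04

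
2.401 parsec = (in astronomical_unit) 4.952e+05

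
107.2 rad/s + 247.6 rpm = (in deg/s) 7628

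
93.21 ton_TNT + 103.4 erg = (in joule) 3.9e+11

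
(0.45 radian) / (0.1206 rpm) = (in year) 1.13e-06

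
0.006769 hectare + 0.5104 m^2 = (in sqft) 734.1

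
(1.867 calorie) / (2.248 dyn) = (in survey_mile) 215.9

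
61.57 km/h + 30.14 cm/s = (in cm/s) 1740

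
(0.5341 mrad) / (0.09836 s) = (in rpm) 0.05185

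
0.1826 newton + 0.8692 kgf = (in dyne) 8.707e+05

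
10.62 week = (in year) 0.2037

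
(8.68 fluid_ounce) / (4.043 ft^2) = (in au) 4.568e-15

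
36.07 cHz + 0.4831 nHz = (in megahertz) 3.607e-07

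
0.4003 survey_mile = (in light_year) 6.809e-14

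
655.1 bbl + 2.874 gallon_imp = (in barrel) 655.2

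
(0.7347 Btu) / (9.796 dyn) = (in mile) 4917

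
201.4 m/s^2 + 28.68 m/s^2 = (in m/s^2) 230.1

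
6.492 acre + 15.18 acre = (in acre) 21.67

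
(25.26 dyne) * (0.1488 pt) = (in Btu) 1.257e-11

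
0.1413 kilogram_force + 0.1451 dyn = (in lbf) 0.3115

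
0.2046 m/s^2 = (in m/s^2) 0.2046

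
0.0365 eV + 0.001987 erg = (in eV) 1.24e+09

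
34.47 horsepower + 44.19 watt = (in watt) 2.575e+04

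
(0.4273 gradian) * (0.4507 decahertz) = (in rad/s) 0.03025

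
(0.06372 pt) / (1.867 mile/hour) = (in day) 3.117e-10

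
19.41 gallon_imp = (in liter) 88.24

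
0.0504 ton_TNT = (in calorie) 5.04e+07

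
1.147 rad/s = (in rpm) 10.95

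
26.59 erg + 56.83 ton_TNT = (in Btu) 2.254e+08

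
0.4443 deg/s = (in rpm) 0.07405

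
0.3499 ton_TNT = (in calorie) 3.499e+08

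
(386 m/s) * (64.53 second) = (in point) 7.061e+07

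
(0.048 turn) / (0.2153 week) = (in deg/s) 0.0001327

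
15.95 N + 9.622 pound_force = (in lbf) 13.21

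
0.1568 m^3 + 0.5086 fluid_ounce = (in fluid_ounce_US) 5303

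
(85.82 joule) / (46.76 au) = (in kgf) 1.251e-12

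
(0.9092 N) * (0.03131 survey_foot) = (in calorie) 0.002074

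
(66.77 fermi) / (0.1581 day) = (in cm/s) 4.888e-16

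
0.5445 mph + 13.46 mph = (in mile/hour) 14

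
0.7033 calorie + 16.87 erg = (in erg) 2.943e+07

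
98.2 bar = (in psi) 1424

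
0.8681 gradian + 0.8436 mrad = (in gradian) 0.9218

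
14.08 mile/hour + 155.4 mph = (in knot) 147.3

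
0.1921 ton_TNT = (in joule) 8.037e+08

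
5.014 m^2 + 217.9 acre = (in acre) 217.9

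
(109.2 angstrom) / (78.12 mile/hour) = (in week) 5.17e-16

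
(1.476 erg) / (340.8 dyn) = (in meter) 4.331e-05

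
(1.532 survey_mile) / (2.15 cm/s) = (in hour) 31.85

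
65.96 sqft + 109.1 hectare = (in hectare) 109.1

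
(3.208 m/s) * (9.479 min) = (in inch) 7.183e+04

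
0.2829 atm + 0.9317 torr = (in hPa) 287.9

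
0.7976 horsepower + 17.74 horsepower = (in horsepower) 18.54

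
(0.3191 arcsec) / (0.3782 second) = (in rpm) 3.906e-05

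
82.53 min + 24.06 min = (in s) 6395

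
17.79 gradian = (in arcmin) 960.7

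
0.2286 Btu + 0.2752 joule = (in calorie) 57.71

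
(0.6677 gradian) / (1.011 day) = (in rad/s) 1.201e-07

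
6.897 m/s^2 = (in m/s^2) 6.897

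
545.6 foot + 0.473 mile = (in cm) 9.275e+04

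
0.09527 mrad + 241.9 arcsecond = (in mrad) 1.268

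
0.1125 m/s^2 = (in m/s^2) 0.1125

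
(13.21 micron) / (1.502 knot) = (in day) 1.979e-10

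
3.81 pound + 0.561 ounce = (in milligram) 1.744e+06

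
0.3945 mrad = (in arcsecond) 81.37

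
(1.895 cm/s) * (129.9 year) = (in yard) 8.49e+07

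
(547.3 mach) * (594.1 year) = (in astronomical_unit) 2.334e+04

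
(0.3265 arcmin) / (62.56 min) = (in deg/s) 1.45e-06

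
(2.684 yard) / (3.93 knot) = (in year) 3.849e-08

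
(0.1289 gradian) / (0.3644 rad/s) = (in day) 6.431e-08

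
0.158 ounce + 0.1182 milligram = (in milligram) 4479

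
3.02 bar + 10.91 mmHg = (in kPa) 303.5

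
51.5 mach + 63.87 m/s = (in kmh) 6.336e+04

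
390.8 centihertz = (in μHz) 3.908e+06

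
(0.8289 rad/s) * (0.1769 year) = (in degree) 2.649e+08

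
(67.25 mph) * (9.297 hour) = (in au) 6.726e-06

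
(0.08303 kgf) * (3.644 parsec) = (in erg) 9.156e+23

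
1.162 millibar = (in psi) 0.01685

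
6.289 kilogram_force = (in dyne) 6.167e+06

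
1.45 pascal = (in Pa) 1.45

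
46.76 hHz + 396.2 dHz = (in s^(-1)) 4716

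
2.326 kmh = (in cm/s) 64.61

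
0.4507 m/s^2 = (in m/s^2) 0.4507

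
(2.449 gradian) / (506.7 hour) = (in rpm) 2.014e-07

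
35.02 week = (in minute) 3.53e+05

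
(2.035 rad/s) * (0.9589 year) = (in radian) 6.154e+07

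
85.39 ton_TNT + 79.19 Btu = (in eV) 2.23e+30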